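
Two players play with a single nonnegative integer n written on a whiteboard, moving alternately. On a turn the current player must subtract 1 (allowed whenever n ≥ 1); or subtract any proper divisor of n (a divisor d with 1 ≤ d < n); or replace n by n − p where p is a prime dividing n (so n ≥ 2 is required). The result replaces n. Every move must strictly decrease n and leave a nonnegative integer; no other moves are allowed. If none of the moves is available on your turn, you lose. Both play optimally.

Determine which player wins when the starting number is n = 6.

The first player wins.

Build the W/L table. Terminal = L. A non-terminal position is W if it has a move to some L; otherwise it is L.
n=0: no move → L
n=1: →0(L), so W
n=2: →0(L), so W
n=3: →0(L), so W
n=4: →2(W), 3(W) — all W, so L
n=5: →0(L), so W
n=6: →4(L), so W
From 6 the player to move can move to 4, reaching an L position.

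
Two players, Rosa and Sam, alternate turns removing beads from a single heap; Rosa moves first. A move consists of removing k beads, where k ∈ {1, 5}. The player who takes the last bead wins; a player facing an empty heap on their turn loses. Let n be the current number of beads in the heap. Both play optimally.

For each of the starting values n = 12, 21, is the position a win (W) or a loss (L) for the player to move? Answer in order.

Build the W/L table. Terminal = L. A non-terminal position is W if it has a move to some L; otherwise it is L.
n=0: no move → L
n=1: can move to 0, which is L ⇒ W
n=2: the only move is to 1(W), a W ⇒ L
n=3: can move to 2, which is L ⇒ W
n=4: the only move is to 3(W), a W ⇒ L
n=5: can move to 4, which is L ⇒ W
n=6: moves to 5(W), 1(W); every one is W ⇒ L
n=7: can move to 6, which is L ⇒ W
n=8: moves to 7(W), 3(W); every one is W ⇒ L
n=9: can move to 8, which is L ⇒ W
n=10: moves to 9(W), 5(W); every one is W ⇒ L
n=11: can move to 10, which is L ⇒ W
n=12: moves to 11(W), 7(W); every one is W ⇒ L
n=13: can move to 12, which is L ⇒ W
n=14: moves to 13(W), 9(W); every one is W ⇒ L
n=15: can move to 14, which is L ⇒ W
n=16: moves to 15(W), 11(W); every one is W ⇒ L
n=17: can move to 16, which is L ⇒ W
n=18: moves to 17(W), 13(W); every one is W ⇒ L
n=19: can move to 18, which is L ⇒ W
n=20: moves to 19(W), 15(W); every one is W ⇒ L
n=21: can move to 20, which is L ⇒ W

12: L, 21: W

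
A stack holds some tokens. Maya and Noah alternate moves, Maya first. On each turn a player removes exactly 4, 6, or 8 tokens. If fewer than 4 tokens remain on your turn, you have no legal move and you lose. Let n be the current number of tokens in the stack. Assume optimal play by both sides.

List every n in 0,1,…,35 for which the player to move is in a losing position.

0, 1, 2, 3, 12, 13, 14, 15, 24, 25, 26, 27

Classify positions by backward induction: terminal positions (no move available) are L. From any other position, the mover wins iff some move reaches an L.
n=0: no move → L
n=1: no move → L
n=2: no move → L
n=3: no move → L
n=4: can move to 0, which is L ⇒ W
n=5: can move to 1, which is L ⇒ W
n=6: can move to 2, which is L ⇒ W
n=7: can move to 3, which is L ⇒ W
n=8: can move to 2, which is L ⇒ W
n=9: can move to 3, which is L ⇒ W
n=10: can move to 2, which is L ⇒ W
n=11: can move to 3, which is L ⇒ W
n=12: moves to 8(W), 6(W), 4(W); every one is W ⇒ L
n=13: moves to 9(W), 7(W), 5(W); every one is W ⇒ L
n=14: moves to 10(W), 8(W), 6(W); every one is W ⇒ L
n=15: moves to 11(W), 9(W), 7(W); every one is W ⇒ L
n=16: can move to 12, which is L ⇒ W
n=17: can move to 13, which is L ⇒ W
n=18: can move to 14, which is L ⇒ W
n=19: can move to 15, which is L ⇒ W
n=20: can move to 14, which is L ⇒ W
n=21: can move to 15, which is L ⇒ W
n=22: can move to 14, which is L ⇒ W
n=23: can move to 15, which is L ⇒ W
n=24: moves to 20(W), 18(W), 16(W); every one is W ⇒ L
n=25: moves to 21(W), 19(W), 17(W); every one is W ⇒ L
n=26: moves to 22(W), 20(W), 18(W); every one is W ⇒ L
n=27: moves to 23(W), 21(W), 19(W); every one is W ⇒ L
n=28: can move to 24, which is L ⇒ W
n=29: can move to 25, which is L ⇒ W
n=30: can move to 26, which is L ⇒ W
n=31: can move to 27, which is L ⇒ W
n=32: can move to 26, which is L ⇒ W
n=33: can move to 27, which is L ⇒ W
n=34: can move to 26, which is L ⇒ W
n=35: can move to 27, which is L ⇒ W
Reading off the rows marked L gives the requested list; there are 12 such values of n.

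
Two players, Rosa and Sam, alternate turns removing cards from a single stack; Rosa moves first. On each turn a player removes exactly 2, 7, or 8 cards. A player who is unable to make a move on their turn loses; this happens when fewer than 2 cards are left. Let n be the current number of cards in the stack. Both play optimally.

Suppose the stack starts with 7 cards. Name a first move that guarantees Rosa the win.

Work bottom-up. With no move the player to move loses. Otherwise the position is W if at least one move leads to an L position for the opponent, and L if every move leads to a W.
n=0: no move → L
n=1: no move → L
n=2: W (go to 0, an L position)
n=3: W (go to 1, an L position)
n=4: L (sole option 2(W) is W)
n=5: L (sole option 3(W) is W)
n=6: W (go to 4, an L position)
n=7: W (go to 5, an L position)
From 7, the L positions reachable in one move are: 5, 0. Any move reaching one of these is winning.

Remove 2, leaving 5.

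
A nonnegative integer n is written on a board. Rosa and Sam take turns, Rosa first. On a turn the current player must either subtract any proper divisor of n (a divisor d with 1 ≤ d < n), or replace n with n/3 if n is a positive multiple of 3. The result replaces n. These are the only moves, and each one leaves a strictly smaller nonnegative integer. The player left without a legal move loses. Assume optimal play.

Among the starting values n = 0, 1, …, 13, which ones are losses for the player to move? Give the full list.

Work bottom-up. With no move the player to move loses. Otherwise the position is W if at least one move leads to an L position for the opponent, and L if every move leads to a W.
n=0: no move → L
n=1: no move → L
n=2: reaches L-position 1 → W
n=3: reaches L-position 1 → W
n=4: only reaches 2(W), 3(W), all W → L
n=5: reaches L-position 4 → W
n=6: reaches L-position 4 → W
n=7: only reaches 6(W), which is W → L
n=8: reaches L-position 4 → W
n=9: only reaches 3(W), 6(W), 8(W), all W → L
n=10: reaches L-position 9 → W
n=11: only reaches 10(W), which is W → L
n=12: reaches L-position 4 → W
n=13: only reaches 12(W), which is W → L
Reading off the rows marked L gives the requested list; there are 7 such values of n.

0, 1, 4, 7, 9, 11, 13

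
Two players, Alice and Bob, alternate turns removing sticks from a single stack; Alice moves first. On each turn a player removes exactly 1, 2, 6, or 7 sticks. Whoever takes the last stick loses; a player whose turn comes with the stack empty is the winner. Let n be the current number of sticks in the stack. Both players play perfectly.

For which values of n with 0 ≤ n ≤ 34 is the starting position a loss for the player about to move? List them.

Label each position W (a win for the player to move) or L (a loss). A position with no legal move is W; any other position is W exactly when some move reaches an L, and L when every move reaches a W.
n=0: no move; the opponent has just taken the last stick and therefore loses → W
n=1: L (sole option 0(W) is W)
n=2: W (go to 1, an L position)
n=3: W (go to 1, an L position)
n=4: L (options 3(W), 2(W) are all W)
n=5: W (go to 4, an L position)
n=6: W (go to 4, an L position)
n=7: W (go to 1, an L position)
n=8: W (go to 1, an L position)
n=9: L (options 8(W), 7(W), 3(W), 2(W) are all W)
n=10: W (go to 9, an L position)
n=11: W (go to 9, an L position)
n=12: L (options 11(W), 10(W), 6(W), 5(W) are all W)
n=13: W (go to 12, an L position)
n=14: W (go to 12, an L position)
n=15: W (go to 9, an L position)
n=16: W (go to 9, an L position)
n=17: L (options 16(W), 15(W), 11(W), 10(W) are all W)
n=18: W (go to 17, an L position)
n=19: W (go to 17, an L position)
n=20: L (options 19(W), 18(W), 14(W), 13(W) are all W)
n=21: W (go to 20, an L position)
n=22: W (go to 20, an L position)
n=23: W (go to 17, an L position)
n=24: W (go to 17, an L position)
n=25: L (options 24(W), 23(W), 19(W), 18(W) are all W)
n=26: W (go to 25, an L position)
n=27: W (go to 25, an L position)
n=28: L (options 27(W), 26(W), 22(W), 21(W) are all W)
n=29: W (go to 28, an L position)
n=30: W (go to 28, an L position)
n=31: W (go to 25, an L position)
n=32: W (go to 25, an L position)
n=33: L (options 32(W), 31(W), 27(W), 26(W) are all W)
n=34: W (go to 33, an L position)
The losing starting values of n are exactly the entries labelled L in this table (9 of them).

1, 4, 9, 12, 17, 20, 25, 28, 33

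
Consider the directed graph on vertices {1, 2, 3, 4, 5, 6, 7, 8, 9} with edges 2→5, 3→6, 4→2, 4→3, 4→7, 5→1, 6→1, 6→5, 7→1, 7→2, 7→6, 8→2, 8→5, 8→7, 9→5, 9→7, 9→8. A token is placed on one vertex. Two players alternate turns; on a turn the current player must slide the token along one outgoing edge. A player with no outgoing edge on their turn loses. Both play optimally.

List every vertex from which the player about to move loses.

Build the W/L table. Terminal = L. A non-terminal position is W if it has a move to some L; otherwise it is L.
Every edge goes from a vertex to one that appears earlier in the order 1, 5, 6, 2, 7, 3, 8, 4, 9, so processing vertices in that order labels each vertex after all of its successors.
1: no outgoing edge → L
5: W (go to 1, an L position)
6: W (go to 1, an L position)
2: L (sole option 5(W) is W)
7: W (go to 2, an L position)
3: L (sole option 6(W) is W)
8: W (go to 2, an L position)
4: W (go to 3, an L position)
9: L (options 8(W), 7(W), 5(W) are all W)
The losing starting vertices are exactly the entries labelled L in this table (4 of them).

1, 2, 3, 9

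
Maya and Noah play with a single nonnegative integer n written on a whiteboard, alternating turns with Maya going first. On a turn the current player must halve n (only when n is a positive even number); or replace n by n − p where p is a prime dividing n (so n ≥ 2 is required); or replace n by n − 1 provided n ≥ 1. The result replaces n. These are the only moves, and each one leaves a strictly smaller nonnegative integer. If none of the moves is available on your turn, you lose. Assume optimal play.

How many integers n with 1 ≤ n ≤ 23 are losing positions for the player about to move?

Classify positions by backward induction: terminal positions (no move available) are L. From any other position, the mover wins iff some move reaches an L.
n=0: no move → L
n=1: can move to 0, which is L ⇒ W
n=2: can move to 0, which is L ⇒ W
n=3: can move to 0, which is L ⇒ W
n=4: moves to 2(W), 3(W); every one is W ⇒ L
n=5: can move to 0, which is L ⇒ W
n=6: can move to 4, which is L ⇒ W
n=7: can move to 0, which is L ⇒ W
n=8: can move to 4, which is L ⇒ W
n=9: moves to 6(W), 8(W); every one is W ⇒ L
n=10: can move to 9, which is L ⇒ W
n=11: can move to 0, which is L ⇒ W
n=12: can move to 9, which is L ⇒ W
n=13: can move to 0, which is L ⇒ W
n=14: moves to 7(W), 12(W), 13(W); every one is W ⇒ L
n=15: can move to 14, which is L ⇒ W
n=16: can move to 14, which is L ⇒ W
n=17: can move to 0, which is L ⇒ W
n=18: can move to 9, which is L ⇒ W
n=19: can move to 0, which is L ⇒ W
n=20: moves to 10(W), 15(W), 18(W), 19(W); every one is W ⇒ L
n=21: can move to 14, which is L ⇒ W
n=22: can move to 20, which is L ⇒ W
n=23: can move to 0, which is L ⇒ W
L entries with 1 ≤ n ≤ 23 (n=0 is outside the asked range and is not counted): n = 4, 9, 14, 20; that makes 4.

4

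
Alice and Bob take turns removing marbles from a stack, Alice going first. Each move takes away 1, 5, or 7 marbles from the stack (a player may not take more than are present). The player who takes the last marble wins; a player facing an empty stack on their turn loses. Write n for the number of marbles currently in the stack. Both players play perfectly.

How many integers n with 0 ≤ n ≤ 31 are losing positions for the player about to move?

16

Build the W/L table. Terminal = L. A non-terminal position is W if it has a move to some L; otherwise it is L.
n=0: no move → L
n=1: can move to 0, which is L ⇒ W
n=2: the only move is to 1(W), a W ⇒ L
n=3: can move to 2, which is L ⇒ W
n=4: the only move is to 3(W), a W ⇒ L
n=5: can move to 4, which is L ⇒ W
n=6: moves to 5(W), 1(W); every one is W ⇒ L
n=7: can move to 6, which is L ⇒ W
n=8: moves to 7(W), 3(W), 1(W); every one is W ⇒ L
n=9: can move to 8, which is L ⇒ W
n=10: moves to 9(W), 5(W), 3(W); every one is W ⇒ L
n=11: can move to 10, which is L ⇒ W
n=12: moves to 11(W), 7(W), 5(W); every one is W ⇒ L
n=13: can move to 12, which is L ⇒ W
n=14: moves to 13(W), 9(W), 7(W); every one is W ⇒ L
n=15: can move to 14, which is L ⇒ W
n=16: moves to 15(W), 11(W), 9(W); every one is W ⇒ L
n=17: can move to 16, which is L ⇒ W
n=18: moves to 17(W), 13(W), 11(W); every one is W ⇒ L
n=19: can move to 18, which is L ⇒ W
n=20: moves to 19(W), 15(W), 13(W); every one is W ⇒ L
n=21: can move to 20, which is L ⇒ W
n=22: moves to 21(W), 17(W), 15(W); every one is W ⇒ L
n=23: can move to 22, which is L ⇒ W
n=24: moves to 23(W), 19(W), 17(W); every one is W ⇒ L
n=25: can move to 24, which is L ⇒ W
n=26: moves to 25(W), 21(W), 19(W); every one is W ⇒ L
n=27: can move to 26, which is L ⇒ W
n=28: moves to 27(W), 23(W), 21(W); every one is W ⇒ L
n=29: can move to 28, which is L ⇒ W
n=30: moves to 29(W), 25(W), 23(W); every one is W ⇒ L
n=31: can move to 30, which is L ⇒ W
L entries with 0 ≤ n ≤ 31: n = 0, 2, 4, 6, 8, 10, 12, 14, 16, 18, 20, 22, 24, 26, 28, 30; that makes 16.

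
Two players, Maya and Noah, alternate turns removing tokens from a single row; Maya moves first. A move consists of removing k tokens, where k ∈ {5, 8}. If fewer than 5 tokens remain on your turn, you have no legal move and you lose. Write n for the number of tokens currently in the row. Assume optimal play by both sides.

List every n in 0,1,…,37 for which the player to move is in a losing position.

Work bottom-up. With no move the player to move loses. Otherwise the position is W if at least one move leads to an L position for the opponent, and L if every move leads to a W.
n=0: no move → L
n=1: no move → L
n=2: no move → L
n=3: no move → L
n=4: no move → L
n=5: W (go to 0, an L position)
n=6: W (go to 1, an L position)
n=7: W (go to 2, an L position)
n=8: W (go to 3, an L position)
n=9: W (go to 4, an L position)
n=10: W (go to 2, an L position)
n=11: W (go to 3, an L position)
n=12: W (go to 4, an L position)
n=13: L (options 8(W), 5(W) are all W)
n=14: L (options 9(W), 6(W) are all W)
n=15: L (options 10(W), 7(W) are all W)
n=16: L (options 11(W), 8(W) are all W)
n=17: L (options 12(W), 9(W) are all W)
n=18: W (go to 13, an L position)
n=19: W (go to 14, an L position)
n=20: W (go to 15, an L position)
n=21: W (go to 16, an L position)
n=22: W (go to 17, an L position)
n=23: W (go to 15, an L position)
n=24: W (go to 16, an L position)
n=25: W (go to 17, an L position)
n=26: L (options 21(W), 18(W) are all W)
n=27: L (options 22(W), 19(W) are all W)
n=28: L (options 23(W), 20(W) are all W)
n=29: L (options 24(W), 21(W) are all W)
n=30: L (options 25(W), 22(W) are all W)
n=31: W (go to 26, an L position)
n=32: W (go to 27, an L position)
n=33: W (go to 28, an L position)
n=34: W (go to 29, an L position)
n=35: W (go to 30, an L position)
n=36: W (go to 28, an L position)
n=37: W (go to 29, an L position)
Reading off the rows marked L gives the requested list; there are 15 such values of n.

0, 1, 2, 3, 4, 13, 14, 15, 16, 17, 26, 27, 28, 29, 30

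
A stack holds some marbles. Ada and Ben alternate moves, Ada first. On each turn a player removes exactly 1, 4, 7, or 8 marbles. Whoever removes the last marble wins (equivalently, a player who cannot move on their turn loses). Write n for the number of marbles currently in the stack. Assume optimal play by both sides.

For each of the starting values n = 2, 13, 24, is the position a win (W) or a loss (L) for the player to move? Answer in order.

2: L, 13: W, 24: W

Classify positions by backward induction: terminal positions (no move available) are L. From any other position, the mover wins iff some move reaches an L.
n=0: no move → L
n=1: →0(L), so W
n=2: →1(W) only, which is W, so L
n=3: →2(L), so W
n=4: →0(L), so W
n=5: →4(W), 1(W) — all W, so L
n=6: →5(L), so W
n=7: →0(L), so W
n=8: →0(L), so W
n=9: →5(L), so W
n=10: →2(L), so W
n=11: →10(W), 7(W), 4(W), 3(W) — all W, so L
n=12: →11(L), so W
n=13: →5(L), so W
n=14: →13(W), 10(W), 7(W), 6(W) — all W, so L
n=15: →14(L), so W
n=16: →15(W), 12(W), 9(W), 8(W) — all W, so L
n=17: →16(L), so W
n=18: →14(L), so W
n=19: →11(L), so W
n=20: →16(L), so W
n=21: →14(L), so W
n=22: →14(L), so W
n=23: →16(L), so W
n=24: →16(L), so W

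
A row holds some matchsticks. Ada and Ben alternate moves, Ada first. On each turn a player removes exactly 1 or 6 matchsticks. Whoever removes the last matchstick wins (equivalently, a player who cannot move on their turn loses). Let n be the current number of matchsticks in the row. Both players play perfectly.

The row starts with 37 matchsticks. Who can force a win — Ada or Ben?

Ben wins.

Classify positions by backward induction: terminal positions (no move available) are L. From any other position, the mover wins iff some move reaches an L.
n=0: no move → L
n=1: →0(L), so W
n=2: →1(W) only, which is W, so L
n=3: →2(L), so W
n=4: →3(W) only, which is W, so L
n=5: →4(L), so W
n=6: →0(L), so W
n=7: →6(W), 1(W) — all W, so L
n=8: →7(L), so W
n=9: →8(W), 3(W) — all W, so L
n=10: →9(L), so W
n=11: →10(W), 5(W) — all W, so L
n=12: →11(L), so W
n=13: →7(L), so W
n=14: →13(W), 8(W) — all W, so L
n=15: →14(L), so W
n=16: →15(W), 10(W) — all W, so L
n=17: →16(L), so W
n=18: →17(W), 12(W) — all W, so L
n=19: →18(L), so W
n=20: →14(L), so W
n=21: →20(W), 15(W) — all W, so L
n=22: →21(L), so W
n=23: →22(W), 17(W) — all W, so L
n=24: →23(L), so W
n=25: →24(W), 19(W) — all W, so L
n=26: →25(L), so W
n=27: →21(L), so W
n=28: →27(W), 22(W) — all W, so L
n=29: →28(L), so W
n=30: →29(W), 24(W) — all W, so L
n=31: →30(L), so W
n=32: →31(W), 26(W) — all W, so L
n=33: →32(L), so W
n=34: →28(L), so W
n=35: →34(W), 29(W) — all W, so L
n=36: →35(L), so W
n=37: →36(W), 31(W) — all W, so L
Every move from 37 reaches a W position, so the mover loses.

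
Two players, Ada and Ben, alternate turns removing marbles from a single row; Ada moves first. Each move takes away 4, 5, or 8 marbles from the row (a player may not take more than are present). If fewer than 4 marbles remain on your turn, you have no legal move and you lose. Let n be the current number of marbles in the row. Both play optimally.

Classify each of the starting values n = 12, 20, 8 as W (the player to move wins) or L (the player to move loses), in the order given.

12: L, 20: W, 8: W

Classify positions by backward induction: terminal positions (no move available) are L. From any other position, the mover wins iff some move reaches an L.
n=0: no move → L
n=1: no move → L
n=2: no move → L
n=3: no move → L
n=4: can move to 0, which is L ⇒ W
n=5: can move to 1, which is L ⇒ W
n=6: can move to 2, which is L ⇒ W
n=7: can move to 3, which is L ⇒ W
n=8: can move to 3, which is L ⇒ W
n=9: can move to 1, which is L ⇒ W
n=10: can move to 2, which is L ⇒ W
n=11: can move to 3, which is L ⇒ W
n=12: moves to 8(W), 7(W), 4(W); every one is W ⇒ L
n=13: moves to 9(W), 8(W), 5(W); every one is W ⇒ L
n=14: moves to 10(W), 9(W), 6(W); every one is W ⇒ L
n=15: moves to 11(W), 10(W), 7(W); every one is W ⇒ L
n=16: can move to 12, which is L ⇒ W
n=17: can move to 13, which is L ⇒ W
n=18: can move to 14, which is L ⇒ W
n=19: can move to 15, which is L ⇒ W
n=20: can move to 15, which is L ⇒ W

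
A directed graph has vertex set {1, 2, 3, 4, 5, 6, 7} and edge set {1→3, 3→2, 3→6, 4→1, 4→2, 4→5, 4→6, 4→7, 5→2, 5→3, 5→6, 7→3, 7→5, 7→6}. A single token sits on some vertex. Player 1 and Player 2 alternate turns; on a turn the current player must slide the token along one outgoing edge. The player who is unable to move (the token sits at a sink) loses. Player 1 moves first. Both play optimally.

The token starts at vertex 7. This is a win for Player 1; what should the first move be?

Use the standard recursion: the mover loses at a terminal position; elsewhere, the mover wins exactly when some move hands the opponent an L position.
Every edge goes from a vertex to one that appears earlier in the order 2, 6, 3, 5, 7, 1, 4, so processing vertices in that order labels each vertex after all of its successors.
2: no outgoing edge → L
6: no outgoing edge → L
3: W (go to 6, an L position)
5: W (go to 6, an L position)
7: W (go to 6, an L position)
1: L (sole option 3(W) is W)
4: W (go to 1, an L position)
From 7, the L positions reachable in one move are: 6.

Move to 6.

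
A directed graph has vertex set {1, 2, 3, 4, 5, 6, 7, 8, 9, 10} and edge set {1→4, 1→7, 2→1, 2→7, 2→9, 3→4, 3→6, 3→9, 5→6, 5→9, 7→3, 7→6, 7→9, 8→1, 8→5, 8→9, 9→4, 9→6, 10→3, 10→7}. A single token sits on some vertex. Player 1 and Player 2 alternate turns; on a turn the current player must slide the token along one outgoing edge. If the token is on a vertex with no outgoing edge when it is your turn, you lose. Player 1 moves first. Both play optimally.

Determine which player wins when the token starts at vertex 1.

Positions with no move are L. A position that does have a move is losing for the player to move precisely when every available move leads to a winning position for the opponent. Fill in the labels:
Every edge goes from a vertex to one that appears earlier in the order 6, 4, 9, 3, 7, 10, 5, 1, 2, 8, so processing vertices in that order labels each vertex after all of its successors.
6: no outgoing edge → L
4: no outgoing edge → L
9: can move to 4, which is L ⇒ W
3: can move to 4, which is L ⇒ W
7: can move to 6, which is L ⇒ W
10: moves to 7(W), 3(W); every one is W ⇒ L
5: can move to 6, which is L ⇒ W
1: can move to 4, which is L ⇒ W
2: moves to 1(W), 7(W), 9(W); every one is W ⇒ L
8: moves to 1(W), 5(W), 9(W); every one is W ⇒ L
From 1 Player 1 can move to 4, reaching an L position.

Player 1 wins.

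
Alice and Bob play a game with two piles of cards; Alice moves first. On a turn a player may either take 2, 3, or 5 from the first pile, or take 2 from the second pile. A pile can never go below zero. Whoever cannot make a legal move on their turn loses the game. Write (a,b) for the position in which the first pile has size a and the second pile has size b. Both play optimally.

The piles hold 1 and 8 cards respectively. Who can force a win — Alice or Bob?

Bob wins.

Use the standard recursion: the mover loses at a terminal position; elsewhere, the mover wins exactly when some move hands the opponent an L position.
No move ever increases a pile, so every position that can arise here has a ≤ 1 and b ≤ 8; it is enough to label the cells with 0 ≤ a ≤ 1 and 0 ≤ b ≤ 8.
Every move lowers a or b (never raises either), so fill the grid row by row in increasing a, and left to right within a row: each cell's successors are then already labelled.
      b=0  b=1  b=2  b=3  b=4  b=5  b=6  b=7  b=8
a=0:    L    L    W    W    L    L    W    W    L
a=1:    L    L    W    W    L    L    W    W    L
Cells with no legal move (terminal, hence L): (0,0), (0,1), (1,0), (1,1).
The remaining L cells, each justified by listing all of its moves:
(0,4): only reaches (0,2)(W), which is W → L
(0,5): only reaches (0,3)(W), which is W → L
(0,8): only reaches (0,6)(W), which is W → L
(1,4): only reaches (1,2)(W), which is W → L
(1,5): only reaches (1,3)(W), which is W → L
(1,8): only reaches (1,6)(W), which is W → L
Every other cell has at least one move into one of the L cells above, so it is W.
The starting position (1,8) is L: whatever Alice does, the opponent receives a W position.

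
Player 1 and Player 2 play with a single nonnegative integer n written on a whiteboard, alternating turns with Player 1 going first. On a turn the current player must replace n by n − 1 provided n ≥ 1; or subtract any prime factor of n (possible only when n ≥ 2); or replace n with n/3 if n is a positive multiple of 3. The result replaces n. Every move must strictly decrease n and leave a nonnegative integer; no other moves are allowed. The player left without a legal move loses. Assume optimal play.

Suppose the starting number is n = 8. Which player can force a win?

Label each position W (a win for the player to move) or L (a loss). A position with no legal move is L; any other position is W exactly when some move reaches an L, and L when every move reaches a W.
n=0: no move → L
n=1: can move to 0, which is L ⇒ W
n=2: can move to 0, which is L ⇒ W
n=3: can move to 0, which is L ⇒ W
n=4: moves to 2(W), 3(W); every one is W ⇒ L
n=5: can move to 0, which is L ⇒ W
n=6: can move to 4, which is L ⇒ W
n=7: can move to 0, which is L ⇒ W
n=8: moves to 6(W), 7(W); every one is W ⇒ L
The starting position 8 is L: whatever Player 1 does, the opponent receives a W position.

Player 2 wins.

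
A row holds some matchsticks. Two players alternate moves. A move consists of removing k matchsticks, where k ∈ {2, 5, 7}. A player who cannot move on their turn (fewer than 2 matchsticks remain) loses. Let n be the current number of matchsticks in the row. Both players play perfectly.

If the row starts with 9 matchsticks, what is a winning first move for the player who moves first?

Remove 5, leaving 4.

Classify positions by backward induction: terminal positions (no move available) are L. From any other position, the mover wins iff some move reaches an L.
n=0: no move → L
n=1: no move → L
n=2: can move to 0, which is L ⇒ W
n=3: can move to 1, which is L ⇒ W
n=4: the only move is to 2(W), a W ⇒ L
n=5: can move to 0, which is L ⇒ W
n=6: can move to 4, which is L ⇒ W
n=7: can move to 0, which is L ⇒ W
n=8: can move to 1, which is L ⇒ W
n=9: can move to 4, which is L ⇒ W
From 9, the L positions reachable in one move are: 4.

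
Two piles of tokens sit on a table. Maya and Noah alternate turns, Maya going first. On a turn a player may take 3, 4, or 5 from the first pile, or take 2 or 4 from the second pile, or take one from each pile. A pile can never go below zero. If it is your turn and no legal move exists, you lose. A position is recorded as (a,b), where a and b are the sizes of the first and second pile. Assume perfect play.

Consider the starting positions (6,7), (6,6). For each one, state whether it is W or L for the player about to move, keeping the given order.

Label each position W (a win for the player to move) or L (a loss). A position with no legal move is L; any other position is W exactly when some move reaches an L, and L when every move reaches a W.
No move ever increases a pile, so every position that can arise here has a ≤ 6 and b ≤ 7; it is enough to label the cells with 0 ≤ a ≤ 6 and 0 ≤ b ≤ 7.
Every move lowers a or b (never raises either), so fill the grid row by row in increasing a, and left to right within a row: each cell's successors are then already labelled.
      b=0  b=1  b=2  b=3  b=4  b=5  b=6  b=7
a=0:    L    L    W    W    W    W    L    L
a=1:    L    W    W    L    W    W    L    W
a=2:    L    W    W    L    W    W    L    W
a=3:    W    W    L    L    W    W    W    W
a=4:    W    W    L    W    W    L    W    W
a=5:    W    W    L    W    W    L    W    W
a=6:    W    L    W    W    L    W    W    L
Cells with no legal move (terminal, hence L): (0,0), (0,1), (1,0), (2,0).
The remaining L cells, each justified by listing all of its moves:
(0,6): →(0,4)(W), (0,2)(W) — all W, so L
(0,7): →(0,5)(W), (0,3)(W) — all W, so L
(1,3): →(1,1)(W), (0,2)(W) — all W, so L
(1,6): →(1,4)(W), (1,2)(W), (0,5)(W) — all W, so L
(2,3): →(2,1)(W), (1,2)(W) — all W, so L
(2,6): →(2,4)(W), (2,2)(W), (1,5)(W) — all W, so L
(3,2): →(0,2)(W), (3,0)(W), (2,1)(W) — all W, so L
(3,3): →(0,3)(W), (3,1)(W), (2,2)(W) — all W, so L
(4,2): →(1,2)(W), (0,2)(W), (4,0)(W), (3,1)(W) — all W, so L
(4,5): →(1,5)(W), (0,5)(W), (4,3)(W), (4,1)(W), (3,4)(W) — all W, so L
(5,2): →(2,2)(W), (1,2)(W), (0,2)(W), (5,0)(W), (4,1)(W) — all W, so L
(5,5): →(2,5)(W), (1,5)(W), (0,5)(W), (5,3)(W), (5,1)(W), (4,4)(W) — all W, so L
(6,1): →(3,1)(W), (2,1)(W), (1,1)(W), (5,0)(W) — all W, so L
(6,4): →(3,4)(W), (2,4)(W), (1,4)(W), (6,2)(W), (6,0)(W), (5,3)(W) — all W, so L
(6,7): →(3,7)(W), (2,7)(W), (1,7)(W), (6,5)(W), (6,3)(W), (5,6)(W) — all W, so L
Every other cell has at least one move into one of the L cells above, so it is W.
(6,7): one of the L cells justified above, so L
(6,6): the move to (2,6) reaches an L cell, so W

(6,7): L, (6,6): W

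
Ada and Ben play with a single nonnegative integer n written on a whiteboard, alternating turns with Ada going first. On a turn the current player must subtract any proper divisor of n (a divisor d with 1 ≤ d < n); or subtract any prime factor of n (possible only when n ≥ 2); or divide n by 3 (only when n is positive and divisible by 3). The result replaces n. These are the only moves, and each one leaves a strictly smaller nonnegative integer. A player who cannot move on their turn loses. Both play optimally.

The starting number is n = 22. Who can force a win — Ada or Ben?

Classify positions by backward induction: terminal positions (no move available) are L. From any other position, the mover wins iff some move reaches an L.
n=0: no move → L
n=1: no move → L
n=2: →0(L), so W
n=3: →0(L), so W
n=4: →2(W), 3(W) — all W, so L
n=5: →0(L), so W
n=6: →4(L), so W
n=7: →0(L), so W
n=8: →4(L), so W
n=9: →3(W), 6(W), 8(W) — all W, so L
n=10: →9(L), so W
n=11: →0(L), so W
n=12: →4(L), so W
n=13: →0(L), so W
n=14: →7(W), 12(W), 13(W) — all W, so L
n=15: →14(L), so W
n=16: →14(L), so W
n=17: →0(L), so W
n=18: →9(L), so W
n=19: →0(L), so W
n=20: →10(W), 15(W), 16(W), 18(W), 19(W) — all W, so L
n=21: →14(L), so W
n=22: →20(L), so W
The starting position 22 is W: Ada should move to 20, handing over an L position.

Ada wins.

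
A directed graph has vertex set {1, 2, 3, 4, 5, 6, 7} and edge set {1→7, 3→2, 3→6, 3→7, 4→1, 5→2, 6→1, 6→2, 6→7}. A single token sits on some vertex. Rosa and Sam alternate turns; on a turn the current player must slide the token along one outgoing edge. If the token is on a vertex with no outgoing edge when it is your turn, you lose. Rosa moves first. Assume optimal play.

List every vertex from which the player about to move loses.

2, 4, 7

Use the standard recursion: the mover loses at a terminal position; elsewhere, the mover wins exactly when some move hands the opponent an L position.
Every edge goes from a vertex to one that appears earlier in the order 7, 2, 1, 6, 3, 5, 4, so processing vertices in that order labels each vertex after all of its successors.
7: no outgoing edge → L
2: no outgoing edge → L
1: reaches L-position 7 → W
6: reaches L-position 2 → W
3: reaches L-position 2 → W
5: reaches L-position 2 → W
4: only reaches 1(W), which is W → L
Reading off the rows marked L gives the requested list; there are 3 such vertices.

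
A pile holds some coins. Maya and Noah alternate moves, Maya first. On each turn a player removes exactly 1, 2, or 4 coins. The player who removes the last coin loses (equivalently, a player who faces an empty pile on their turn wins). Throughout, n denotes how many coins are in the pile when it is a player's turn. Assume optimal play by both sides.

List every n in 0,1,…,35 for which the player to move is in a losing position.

Classify positions by backward induction: terminal positions (no move available) are W. From any other position, the mover wins iff some move reaches an L.
n=0: no move; the opponent has just taken the last coin and therefore loses → W
n=1: L (sole option 0(W) is W)
n=2: W (go to 1, an L position)
n=3: W (go to 1, an L position)
n=4: L (options 3(W), 2(W), 0(W) are all W)
n=5: W (go to 4, an L position)
n=6: W (go to 4, an L position)
n=7: L (options 6(W), 5(W), 3(W) are all W)
n=8: W (go to 7, an L position)
n=9: W (go to 7, an L position)
n=10: L (options 9(W), 8(W), 6(W) are all W)
n=11: W (go to 10, an L position)
n=12: W (go to 10, an L position)
n=13: L (options 12(W), 11(W), 9(W) are all W)
n=14: W (go to 13, an L position)
n=15: W (go to 13, an L position)
n=16: L (options 15(W), 14(W), 12(W) are all W)
n=17: W (go to 16, an L position)
n=18: W (go to 16, an L position)
n=19: L (options 18(W), 17(W), 15(W) are all W)
n=20: W (go to 19, an L position)
n=21: W (go to 19, an L position)
n=22: L (options 21(W), 20(W), 18(W) are all W)
n=23: W (go to 22, an L position)
n=24: W (go to 22, an L position)
n=25: L (options 24(W), 23(W), 21(W) are all W)
n=26: W (go to 25, an L position)
n=27: W (go to 25, an L position)
n=28: L (options 27(W), 26(W), 24(W) are all W)
n=29: W (go to 28, an L position)
n=30: W (go to 28, an L position)
n=31: L (options 30(W), 29(W), 27(W) are all W)
n=32: W (go to 31, an L position)
n=33: W (go to 31, an L position)
n=34: L (options 33(W), 32(W), 30(W) are all W)
n=35: W (go to 34, an L position)
Reading off the rows marked L gives the requested list; there are 12 such values of n.

1, 4, 7, 10, 13, 16, 19, 22, 25, 28, 31, 34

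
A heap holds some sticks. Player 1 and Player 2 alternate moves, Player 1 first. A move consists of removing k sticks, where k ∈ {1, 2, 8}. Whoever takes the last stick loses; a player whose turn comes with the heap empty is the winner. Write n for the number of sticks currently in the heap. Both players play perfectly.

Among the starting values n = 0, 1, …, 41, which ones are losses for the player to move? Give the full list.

1, 4, 7, 10, 13, 16, 19, 22, 25, 28, 31, 34, 37, 40

Build the W/L table. Terminal = W. A non-terminal position is W if it has a move to some L; otherwise it is L.
n=0: no move; the opponent has just taken the last stick and therefore loses → W
n=1: L (sole option 0(W) is W)
n=2: W (go to 1, an L position)
n=3: W (go to 1, an L position)
n=4: L (options 3(W), 2(W) are all W)
n=5: W (go to 4, an L position)
n=6: W (go to 4, an L position)
n=7: L (options 6(W), 5(W) are all W)
n=8: W (go to 7, an L position)
n=9: W (go to 7, an L position)
n=10: L (options 9(W), 8(W), 2(W) are all W)
n=11: W (go to 10, an L position)
n=12: W (go to 10, an L position)
n=13: L (options 12(W), 11(W), 5(W) are all W)
n=14: W (go to 13, an L position)
n=15: W (go to 13, an L position)
n=16: L (options 15(W), 14(W), 8(W) are all W)
n=17: W (go to 16, an L position)
n=18: W (go to 16, an L position)
n=19: L (options 18(W), 17(W), 11(W) are all W)
n=20: W (go to 19, an L position)
n=21: W (go to 19, an L position)
n=22: L (options 21(W), 20(W), 14(W) are all W)
n=23: W (go to 22, an L position)
n=24: W (go to 22, an L position)
n=25: L (options 24(W), 23(W), 17(W) are all W)
n=26: W (go to 25, an L position)
n=27: W (go to 25, an L position)
n=28: L (options 27(W), 26(W), 20(W) are all W)
n=29: W (go to 28, an L position)
n=30: W (go to 28, an L position)
n=31: L (options 30(W), 29(W), 23(W) are all W)
n=32: W (go to 31, an L position)
n=33: W (go to 31, an L position)
n=34: L (options 33(W), 32(W), 26(W) are all W)
n=35: W (go to 34, an L position)
n=36: W (go to 34, an L position)
n=37: L (options 36(W), 35(W), 29(W) are all W)
n=38: W (go to 37, an L position)
n=39: W (go to 37, an L position)
n=40: L (options 39(W), 38(W), 32(W) are all W)
n=41: W (go to 40, an L position)
The losing starting values of n are exactly the entries labelled L in this table (14 of them).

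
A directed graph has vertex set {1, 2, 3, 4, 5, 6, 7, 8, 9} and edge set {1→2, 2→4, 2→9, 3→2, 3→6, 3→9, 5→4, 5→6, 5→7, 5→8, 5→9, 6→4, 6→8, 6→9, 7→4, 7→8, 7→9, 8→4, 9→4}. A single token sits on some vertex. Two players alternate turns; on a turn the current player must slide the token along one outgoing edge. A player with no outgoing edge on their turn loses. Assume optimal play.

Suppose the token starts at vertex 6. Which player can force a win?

The first player wins.

Positions with no move are L. A position that does have a move is losing for the player to move precisely when every available move leads to a winning position for the opponent. Fill in the labels:
Every edge goes from a vertex to one that appears earlier in the order 4, 9, 8, 6, 2, 3, 7, 5, 1, so processing vertices in that order labels each vertex after all of its successors.
4: no outgoing edge → L
9: W (go to 4, an L position)
8: W (go to 4, an L position)
6: W (go to 4, an L position)
2: W (go to 4, an L position)
3: L (options 2(W), 6(W), 9(W) are all W)
7: W (go to 4, an L position)
5: W (go to 4, an L position)
1: L (sole option 2(W) is W)
From 6 the player to move can move to 4, reaching an L position.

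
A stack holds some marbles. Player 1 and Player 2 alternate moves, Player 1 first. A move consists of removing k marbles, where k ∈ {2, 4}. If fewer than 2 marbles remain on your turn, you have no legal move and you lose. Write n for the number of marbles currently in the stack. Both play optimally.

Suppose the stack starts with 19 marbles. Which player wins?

Player 2 wins.

Work bottom-up. With no move the player to move loses. Otherwise the position is W if at least one move leads to an L position for the opponent, and L if every move leads to a W.
n=0: no move → L
n=1: no move → L
n=2: W (go to 0, an L position)
n=3: W (go to 1, an L position)
n=4: W (go to 0, an L position)
n=5: W (go to 1, an L position)
n=6: L (options 4(W), 2(W) are all W)
n=7: L (options 5(W), 3(W) are all W)
n=8: W (go to 6, an L position)
n=9: W (go to 7, an L position)
n=10: W (go to 6, an L position)
n=11: W (go to 7, an L position)
n=12: L (options 10(W), 8(W) are all W)
n=13: L (options 11(W), 9(W) are all W)
n=14: W (go to 12, an L position)
n=15: W (go to 13, an L position)
n=16: W (go to 12, an L position)
n=17: W (go to 13, an L position)
n=18: L (options 16(W), 14(W) are all W)
n=19: L (options 17(W), 15(W) are all W)
Every move from 19 reaches a W position, so the mover loses.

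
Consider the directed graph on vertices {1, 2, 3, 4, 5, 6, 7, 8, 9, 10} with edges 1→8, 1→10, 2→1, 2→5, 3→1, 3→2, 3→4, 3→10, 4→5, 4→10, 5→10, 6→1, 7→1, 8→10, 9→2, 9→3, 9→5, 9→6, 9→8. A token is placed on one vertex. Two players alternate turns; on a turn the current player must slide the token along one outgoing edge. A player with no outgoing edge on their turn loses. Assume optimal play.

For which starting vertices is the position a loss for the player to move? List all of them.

Classify positions by backward induction: terminal positions (no move available) are L. From any other position, the mover wins iff some move reaches an L.
Every edge goes from a vertex to one that appears earlier in the order 10, 8, 1, 5, 2, 4, 3, 6, 9, 7, so processing vertices in that order labels each vertex after all of its successors.
10: no outgoing edge → L
8: W (go to 10, an L position)
1: W (go to 10, an L position)
5: W (go to 10, an L position)
2: L (options 5(W), 1(W) are all W)
4: W (go to 10, an L position)
3: W (go to 2, an L position)
6: L (sole option 1(W) is W)
9: W (go to 6, an L position)
7: L (sole option 1(W) is W)
The losing starting vertices are exactly the entries labelled L in this table (4 of them).

2, 6, 7, 10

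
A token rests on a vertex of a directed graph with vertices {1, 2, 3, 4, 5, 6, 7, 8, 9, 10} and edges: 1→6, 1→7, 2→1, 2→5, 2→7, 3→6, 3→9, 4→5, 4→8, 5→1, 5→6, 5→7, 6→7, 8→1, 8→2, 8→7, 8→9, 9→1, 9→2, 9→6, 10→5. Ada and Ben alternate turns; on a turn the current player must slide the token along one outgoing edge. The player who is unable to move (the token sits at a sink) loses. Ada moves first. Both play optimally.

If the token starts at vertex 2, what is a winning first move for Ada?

Work bottom-up. With no move the player to move loses. Otherwise the position is W if at least one move leads to an L position for the opponent, and L if every move leads to a W.
Every edge goes from a vertex to one that appears earlier in the order 7, 6, 1, 5, 2, 10, 9, 3, 8, 4, so processing vertices in that order labels each vertex after all of its successors.
7: no outgoing edge → L
6: W (go to 7, an L position)
1: W (go to 7, an L position)
5: W (go to 7, an L position)
2: W (go to 7, an L position)
10: L (sole option 5(W) is W)
9: L (options 2(W), 1(W), 6(W) are all W)
3: W (go to 9, an L position)
8: W (go to 9, an L position)
4: L (options 8(W), 5(W) are all W)
From 2, the L positions reachable in one move are: 7.

Move to 7.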